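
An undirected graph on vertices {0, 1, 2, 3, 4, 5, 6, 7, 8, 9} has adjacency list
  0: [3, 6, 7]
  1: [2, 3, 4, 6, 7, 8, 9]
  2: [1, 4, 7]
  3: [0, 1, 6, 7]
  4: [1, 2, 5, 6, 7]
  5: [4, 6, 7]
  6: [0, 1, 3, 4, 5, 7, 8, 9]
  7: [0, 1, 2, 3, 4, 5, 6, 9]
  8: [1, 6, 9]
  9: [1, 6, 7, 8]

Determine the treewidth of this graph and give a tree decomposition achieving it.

Treewidth 3.
Bags: B1 = {1, 6, 7, 9}  B2 = {1, 4, 6, 7}  B3 = {1, 2, 4, 7}  B4 = {4, 5, 6, 7}  B5 = {1, 3, 6, 7}  B6 = {1, 6, 8, 9}  B7 = {0, 3, 6, 7}
Tree: B1–B2, B2–B3, B2–B4, B1–B5, B1–B6, B5–B7

Each bag holds 4 vertices, so the decomposition has width 3, which upper-bounds the treewidth. On the other hand G contains the 4-clique {1, 2, 4, 7}. A clique must lie in a single bag of any decomposition, so no decomposition can have width below 3. Therefore the treewidth is 3.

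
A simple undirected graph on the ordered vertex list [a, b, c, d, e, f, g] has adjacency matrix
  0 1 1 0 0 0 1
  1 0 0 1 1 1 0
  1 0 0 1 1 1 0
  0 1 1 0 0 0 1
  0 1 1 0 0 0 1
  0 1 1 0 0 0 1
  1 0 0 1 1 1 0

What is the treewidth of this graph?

A width-3 tree decomposition is:
Bags: B1 = {b, c, e, g}  B2 = {b, c, f, g}  B3 = {b, c, d, g}  B4 = {a, b, c, g}
Tree: B1–B2, B2–B3, B3–B4
Every bag has size at most 4, so the width is 4 − 1 = 3 and tw(G) ≤ 3. For the lower bound: the 4 vertex sets {b,e}, {f,g}, {c}, {d} are disjoint, each induces a connected subgraph, and every pair is joined by at least one edge of G. Contracting each set to a single vertex therefore yields K_{4} as a minor, and since treewidth is minor-monotone, tw(G) ≥ tw(K_{4}) = 3. Combining the bounds, tw(G) = 3.

3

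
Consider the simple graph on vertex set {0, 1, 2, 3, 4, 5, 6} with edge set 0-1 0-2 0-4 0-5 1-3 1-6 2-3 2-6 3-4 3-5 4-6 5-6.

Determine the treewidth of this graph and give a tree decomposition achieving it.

The largest bag has 4 vertices, giving width 3; this decomposition certifies tw(G) ≤ 3. For the lower bound: the 4 vertex sets {0,1}, {3,5}, {6}, {2} are disjoint, each induces a connected subgraph, and every pair is joined by at least one edge of G. Contracting each set to a single vertex therefore yields K_{4} as a minor, and since treewidth is minor-monotone, tw(G) ≥ tw(K_{4}) = 3. Therefore the treewidth is 3.

Treewidth 3.
One optimal decomposition is:
Bags: B1 = {0, 1, 3, 6}  B2 = {0, 3, 5, 6}  B3 = {0, 2, 3, 6}  B4 = {0, 3, 4, 6}
Tree: B1–B2, B2–B3, B3–B4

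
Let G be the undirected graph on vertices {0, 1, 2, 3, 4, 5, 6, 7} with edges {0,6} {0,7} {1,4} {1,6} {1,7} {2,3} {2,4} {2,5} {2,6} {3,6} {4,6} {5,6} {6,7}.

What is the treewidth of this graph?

2

A width-2 tree decomposition is:
Bags: B1 = {1, 4, 6}  B2 = {1, 6, 7}  B3 = {0, 6, 7}  B4 = {2, 4, 6}  B5 = {2, 5, 6}  B6 = {2, 3, 6}
Tree: B1–B2, B2–B3, B1–B4, B4–B5, B5–B6
The largest bag has 3 vertices, giving width 2; this decomposition certifies tw(G) ≤ 2. Conversely, {0, 6, 7} is a clique of size 3, and the vertices of any clique must share a bag in every tree decomposition; so some bag has ≥ 3 vertices and tw(G) ≥ 2. Hence tw(G) = 2 exactly.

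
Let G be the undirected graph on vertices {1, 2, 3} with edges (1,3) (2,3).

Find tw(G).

1

A width-1 tree decomposition is:
Bags: B1 = {1, 3}  B2 = {2, 3}
Tree: B1–B2
Every bag has size at most 2, so the width is 2 − 1 = 1 and tw(G) ≤ 1. Any graph with an edge has treewidth ≥ 1, and G has the edge 1–3. Hence tw(G) = 1 exactly.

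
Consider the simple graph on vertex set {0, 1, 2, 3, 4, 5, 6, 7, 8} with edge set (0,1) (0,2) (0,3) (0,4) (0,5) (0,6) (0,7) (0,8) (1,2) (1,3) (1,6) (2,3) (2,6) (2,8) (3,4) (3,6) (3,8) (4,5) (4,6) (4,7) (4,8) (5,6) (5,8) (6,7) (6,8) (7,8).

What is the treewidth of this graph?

A width-4 tree decomposition is:
Bags: B1 = {0, 3, 4, 6, 8}  B2 = {0, 2, 3, 6, 8}  B3 = {0, 4, 5, 6, 8}  B4 = {0, 4, 6, 7, 8}  B5 = {0, 1, 2, 3, 6}
Tree: B1–B2, B1–B3, B3–B4, B2–B5
The largest bag has 5 vertices, giving width 4; this decomposition certifies tw(G) ≤ 4. On the other hand G contains the 5-clique {0, 2, 3, 6, 8}. A clique must lie in a single bag of any decomposition, so no decomposition can have width below 4. Hence tw(G) = 4 exactly.

4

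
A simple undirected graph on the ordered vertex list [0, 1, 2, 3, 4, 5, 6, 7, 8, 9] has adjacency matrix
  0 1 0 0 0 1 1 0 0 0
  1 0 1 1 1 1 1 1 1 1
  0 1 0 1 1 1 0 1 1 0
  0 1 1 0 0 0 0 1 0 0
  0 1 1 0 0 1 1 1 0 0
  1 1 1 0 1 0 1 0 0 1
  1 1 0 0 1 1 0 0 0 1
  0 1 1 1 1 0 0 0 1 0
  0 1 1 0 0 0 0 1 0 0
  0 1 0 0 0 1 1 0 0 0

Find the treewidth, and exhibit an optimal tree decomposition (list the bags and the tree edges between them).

Treewidth 3.
One optimal decomposition is:
Bags: B1 = {1, 5, 6, 9}  B2 = {1, 4, 5, 6}  B3 = {1, 2, 4, 5}  B4 = {1, 2, 4, 7}  B5 = {0, 1, 5, 6}  B6 = {1, 2, 3, 7}  B7 = {1, 2, 7, 8}
Tree: B1–B2, B2–B3, B3–B4, B2–B5, B4–B6, B4–B7

Every bag has size at most 4, so the width is 4 − 1 = 3 and tw(G) ≤ 3. Conversely, {0, 1, 5, 6} is a clique of size 4, and the vertices of any clique must share a bag in every tree decomposition; so some bag has ≥ 4 vertices and tw(G) ≥ 3. The upper and lower bounds meet at 3, so that is the treewidth.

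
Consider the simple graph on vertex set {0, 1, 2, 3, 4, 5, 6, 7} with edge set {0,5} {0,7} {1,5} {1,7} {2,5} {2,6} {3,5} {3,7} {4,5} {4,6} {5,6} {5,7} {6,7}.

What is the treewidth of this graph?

2

A width-2 tree decomposition is:
Bags: B1 = {3, 5, 7}  B2 = {5, 6, 7}  B3 = {4, 5, 6}  B4 = {2, 5, 6}  B5 = {0, 5, 7}  B6 = {1, 5, 7}
Tree: B1–B2, B2–B3, B2–B4, B2–B5, B1–B6
Every bag has size at most 3, so the width is 3 − 1 = 2 and tw(G) ≤ 2. Conversely, {2, 5, 6} is a clique of size 3, and the vertices of any clique must share a bag in every tree decomposition; so some bag has ≥ 3 vertices and tw(G) ≥ 2. Combining the bounds, tw(G) = 2.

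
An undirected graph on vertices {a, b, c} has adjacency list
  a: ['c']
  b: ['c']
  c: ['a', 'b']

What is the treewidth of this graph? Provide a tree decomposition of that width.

Every bag has size at most 2, so the width is 2 − 1 = 1 and tw(G) ≤ 1. Any graph with an edge has treewidth ≥ 1, and G has the edge a–c. The upper and lower bounds meet at 1, so that is the treewidth.

Treewidth 1.
One such decomposition:
Bags: B1 = {a, c}  B2 = {b, c}
Tree: B1–B2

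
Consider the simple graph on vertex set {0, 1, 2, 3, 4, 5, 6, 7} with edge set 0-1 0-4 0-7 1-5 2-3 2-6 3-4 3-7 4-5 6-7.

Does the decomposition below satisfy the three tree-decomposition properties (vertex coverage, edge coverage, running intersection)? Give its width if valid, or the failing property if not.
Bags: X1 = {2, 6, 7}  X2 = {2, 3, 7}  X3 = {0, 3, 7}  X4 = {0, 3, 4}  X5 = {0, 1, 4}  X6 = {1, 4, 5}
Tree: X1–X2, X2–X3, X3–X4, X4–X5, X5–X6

Every vertex of G appears in some bag (union = {0, 1, 2, 3, 4, 5, 6, 7}); every edge is covered by a bag; and for each vertex v the set of bags containing v is connected in the bag tree. The decomposition is therefore valid. The largest bag has 3 vertices, so the width is 2.

Yes; width 2.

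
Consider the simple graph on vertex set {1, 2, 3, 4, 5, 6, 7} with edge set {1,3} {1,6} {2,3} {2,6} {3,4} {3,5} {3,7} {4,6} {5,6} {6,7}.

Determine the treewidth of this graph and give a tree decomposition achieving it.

Every bag has size at most 3, so the width is 3 − 1 = 2 and tw(G) ≤ 2. The edges 3–5–6–2–3 form a cycle, so G is not a tree and its treewidth is at least 2. The upper and lower bounds meet at 2, so that is the treewidth.

Treewidth 2.
One optimal decomposition is:
Bags: B1 = {3, 5, 6}  B2 = {2, 3, 6}  B3 = {1, 3, 6}  B4 = {3, 4, 6}  B5 = {3, 6, 7}
Tree: B1–B2, B2–B3, B3–B4, B4–B5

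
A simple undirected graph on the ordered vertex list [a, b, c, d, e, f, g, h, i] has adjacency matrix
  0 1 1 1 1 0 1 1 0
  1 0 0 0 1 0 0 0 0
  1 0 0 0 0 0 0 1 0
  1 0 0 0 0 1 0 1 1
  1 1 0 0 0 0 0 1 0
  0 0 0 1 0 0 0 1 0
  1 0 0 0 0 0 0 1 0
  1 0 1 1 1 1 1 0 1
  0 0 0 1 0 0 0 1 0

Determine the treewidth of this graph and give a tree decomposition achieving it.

Treewidth 2.
One optimal decomposition is:
Bags: B1 = {d, f, h}  B2 = {a, d, h}  B3 = {a, e, h}  B4 = {a, g, h}  B5 = {a, b, e}  B6 = {a, c, h}  B7 = {d, h, i}
Tree: B1–B2, B2–B3, B2–B4, B3–B5, B3–B6, B2–B7

Every bag has size at most 3, so the width is 3 − 1 = 2 and tw(G) ≤ 2. On the other hand G contains the 3-clique {a, d, h}. A clique must lie in a single bag of any decomposition, so no decomposition can have width below 2. Combining the bounds, tw(G) = 2.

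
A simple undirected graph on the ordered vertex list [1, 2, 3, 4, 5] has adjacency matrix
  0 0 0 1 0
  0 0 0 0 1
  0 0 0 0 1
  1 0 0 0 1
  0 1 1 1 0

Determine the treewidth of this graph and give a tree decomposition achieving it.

Each bag holds 2 vertices, so the decomposition has width 1, which upper-bounds the treewidth. Any graph with an edge has treewidth ≥ 1, and G has the edge 3–5. Hence tw(G) = 1 exactly.

Treewidth 1.
Bags: B1 = {3, 5}  B2 = {4, 5}  B3 = {1, 4}  B4 = {2, 5}
Tree: B1–B2, B2–B3, B1–B4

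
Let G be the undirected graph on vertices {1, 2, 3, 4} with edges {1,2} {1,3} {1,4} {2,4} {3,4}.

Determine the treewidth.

A width-2 tree decomposition is:
Bags: B1 = {1, 2, 4}  B2 = {1, 3, 4}
Tree: B1–B2
Each bag holds 3 vertices, so the decomposition has width 2, which upper-bounds the treewidth. Conversely, {1, 2, 4} is a clique of size 3, and the vertices of any clique must share a bag in every tree decomposition; so some bag has ≥ 3 vertices and tw(G) ≥ 2. Hence tw(G) = 2 exactly.

2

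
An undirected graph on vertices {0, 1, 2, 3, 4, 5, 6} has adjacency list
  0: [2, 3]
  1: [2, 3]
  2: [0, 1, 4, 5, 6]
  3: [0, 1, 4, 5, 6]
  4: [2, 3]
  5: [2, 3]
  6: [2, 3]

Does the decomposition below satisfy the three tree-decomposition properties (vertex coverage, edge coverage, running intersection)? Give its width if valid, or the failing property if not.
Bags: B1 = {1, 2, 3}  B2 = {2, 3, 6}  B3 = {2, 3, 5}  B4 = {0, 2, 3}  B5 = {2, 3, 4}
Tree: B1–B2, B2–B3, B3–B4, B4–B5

Yes; width 2.

Checking the three conditions: (i) the bags cover all of {0, 1, 2, 3, 4, 5, 6}; (ii) for each edge, some bag contains both endpoints; (iii) the bags containing any fixed vertex form a subtree. All hold, so the decomposition is valid with width 3 − 1 = 2.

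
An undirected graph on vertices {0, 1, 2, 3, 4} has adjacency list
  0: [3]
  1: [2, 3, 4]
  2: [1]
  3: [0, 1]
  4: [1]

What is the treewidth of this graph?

1

A width-1 tree decomposition is:
Bags: B1 = {1, 4}  B2 = {1, 2}  B3 = {1, 3}  B4 = {0, 3}
Tree: B1–B2, B1–B3, B3–B4
Every bag has size at most 2, so the width is 2 − 1 = 1 and tw(G) ≤ 1. G has an edge, so its treewidth is at least 1. Combining the bounds, tw(G) = 1.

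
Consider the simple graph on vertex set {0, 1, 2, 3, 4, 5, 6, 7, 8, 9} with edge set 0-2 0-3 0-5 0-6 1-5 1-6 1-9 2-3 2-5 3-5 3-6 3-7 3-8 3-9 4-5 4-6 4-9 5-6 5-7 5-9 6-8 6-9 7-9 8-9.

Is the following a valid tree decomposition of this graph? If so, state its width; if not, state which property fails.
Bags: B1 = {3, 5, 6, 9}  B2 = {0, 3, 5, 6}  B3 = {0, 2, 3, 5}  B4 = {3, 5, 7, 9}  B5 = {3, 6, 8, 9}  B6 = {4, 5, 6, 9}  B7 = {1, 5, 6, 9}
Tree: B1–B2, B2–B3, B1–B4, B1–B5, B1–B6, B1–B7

Yes; width 3.

Checking the three conditions: (i) the bags cover all of {0, 1, 2, 3, 4, 5, 6, 7, 8, 9}; (ii) for each edge, some bag contains both endpoints; (iii) the bags containing any fixed vertex form a subtree. All hold, so the decomposition is valid with width 4 − 1 = 3.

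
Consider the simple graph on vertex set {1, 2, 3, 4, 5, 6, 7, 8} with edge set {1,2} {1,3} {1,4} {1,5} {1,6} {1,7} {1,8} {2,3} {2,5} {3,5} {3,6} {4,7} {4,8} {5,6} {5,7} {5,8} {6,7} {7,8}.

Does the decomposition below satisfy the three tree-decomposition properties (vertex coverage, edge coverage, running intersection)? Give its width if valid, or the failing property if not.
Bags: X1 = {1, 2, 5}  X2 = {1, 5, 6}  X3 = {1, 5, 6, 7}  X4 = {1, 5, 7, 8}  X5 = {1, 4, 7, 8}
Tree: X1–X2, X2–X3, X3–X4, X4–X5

A tree decomposition must satisfy three properties: every vertex lies in some bag; for every edge, both endpoints lie together in some bag; and for every vertex, the bags containing it form a connected subtree. Here vertex 3 appears in no bag, so the decomposition is invalid.

No — vertex 3 appears in no bag.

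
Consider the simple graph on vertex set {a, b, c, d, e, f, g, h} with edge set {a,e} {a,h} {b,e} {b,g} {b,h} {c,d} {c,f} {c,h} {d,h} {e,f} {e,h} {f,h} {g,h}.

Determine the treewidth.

A width-2 tree decomposition is:
Bags: B1 = {b, g, h}  B2 = {b, e, h}  B3 = {e, f, h}  B4 = {a, e, h}  B5 = {c, f, h}  B6 = {c, d, h}
Tree: B1–B2, B2–B3, B3–B4, B3–B5, B5–B6
Every bag has size at most 3, so the width is 3 − 1 = 2 and tw(G) ≤ 2. On the other hand G contains the 3-clique {c, d, h}. A clique must lie in a single bag of any decomposition, so no decomposition can have width below 2. Combining the bounds, tw(G) = 2.

2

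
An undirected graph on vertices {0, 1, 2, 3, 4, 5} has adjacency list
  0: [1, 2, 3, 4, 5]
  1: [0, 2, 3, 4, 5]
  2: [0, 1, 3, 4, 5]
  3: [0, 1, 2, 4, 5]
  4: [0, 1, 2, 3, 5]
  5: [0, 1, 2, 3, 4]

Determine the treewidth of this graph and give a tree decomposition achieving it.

A single bag containing all 6 vertices is trivially a valid decomposition of width 5. Conversely, {0, 1, 2, 3, 4, 5} is a clique of size 6, and the vertices of any clique must share a bag in every tree decomposition; so some bag has ≥ 6 vertices and tw(G) ≥ 5. The upper and lower bounds meet at 5, so that is the treewidth.

Treewidth 5.
One optimal decomposition is:
Bags: B1 = {0, 1, 2, 3, 4, 5}
Tree: (single bag)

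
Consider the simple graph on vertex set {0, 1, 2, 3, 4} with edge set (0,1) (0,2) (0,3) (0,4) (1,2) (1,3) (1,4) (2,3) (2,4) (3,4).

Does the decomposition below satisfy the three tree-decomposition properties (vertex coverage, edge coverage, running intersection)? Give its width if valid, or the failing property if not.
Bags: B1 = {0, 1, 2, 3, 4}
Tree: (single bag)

Yes; width 4.

Checking the three conditions: (i) the bags cover all of {0, 1, 2, 3, 4}; (ii) for each edge, some bag contains both endpoints; (iii) the bags containing any fixed vertex form a subtree. All hold, so the decomposition is valid with width 5 − 1 = 4.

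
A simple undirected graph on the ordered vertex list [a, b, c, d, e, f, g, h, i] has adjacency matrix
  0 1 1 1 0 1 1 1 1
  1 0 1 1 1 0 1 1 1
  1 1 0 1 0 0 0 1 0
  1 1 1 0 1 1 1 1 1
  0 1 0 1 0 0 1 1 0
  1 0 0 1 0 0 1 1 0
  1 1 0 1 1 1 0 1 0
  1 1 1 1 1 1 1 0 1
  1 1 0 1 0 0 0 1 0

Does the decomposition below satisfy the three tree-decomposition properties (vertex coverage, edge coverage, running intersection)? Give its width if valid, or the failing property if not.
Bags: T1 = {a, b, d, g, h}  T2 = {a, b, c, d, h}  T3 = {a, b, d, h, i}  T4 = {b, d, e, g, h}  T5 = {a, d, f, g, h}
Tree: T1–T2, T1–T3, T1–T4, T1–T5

Vertex coverage: the bags together contain {a, b, c, d, e, f, g, h, i}, the full vertex set. Edge coverage: each edge of G has both endpoints in at least one bag. Running intersection: for every vertex, the bags containing it form a connected subtree. All three properties hold, so this is a valid tree decomposition of width max|bag| − 1 = 4, and hence tw(G) ≤ 4.

Yes; width 4.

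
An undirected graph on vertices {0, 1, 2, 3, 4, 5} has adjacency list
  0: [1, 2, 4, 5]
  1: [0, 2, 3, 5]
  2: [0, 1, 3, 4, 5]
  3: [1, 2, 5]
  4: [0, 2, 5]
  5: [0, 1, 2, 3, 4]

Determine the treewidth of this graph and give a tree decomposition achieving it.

Treewidth 3.
Bags: B1 = {0, 1, 2, 5}  B2 = {1, 2, 3, 5}  B3 = {0, 2, 4, 5}
Tree: B1–B2, B1–B3

Each bag holds 4 vertices, so the decomposition has width 3, which upper-bounds the treewidth. For the lower bound, the 4 vertices {0, 1, 2, 5} are pairwise adjacent, and any tree decomposition puts a clique entirely inside one bag — forcing width ≥ 3. The upper and lower bounds meet at 3, so that is the treewidth.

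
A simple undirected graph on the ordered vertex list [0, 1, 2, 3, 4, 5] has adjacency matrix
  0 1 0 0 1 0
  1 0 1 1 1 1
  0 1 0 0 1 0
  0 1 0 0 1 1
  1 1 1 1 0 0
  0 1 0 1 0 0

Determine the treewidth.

2

A width-2 tree decomposition is:
Bags: B1 = {1, 3, 4}  B2 = {0, 1, 4}  B3 = {1, 2, 4}  B4 = {1, 3, 5}
Tree: B1–B2, B2–B3, B1–B4
Every bag has size at most 3, so the width is 3 − 1 = 2 and tw(G) ≤ 2. Conversely, {0, 1, 4} is a clique of size 3, and the vertices of any clique must share a bag in every tree decomposition; so some bag has ≥ 3 vertices and tw(G) ≥ 2. Hence tw(G) = 2 exactly.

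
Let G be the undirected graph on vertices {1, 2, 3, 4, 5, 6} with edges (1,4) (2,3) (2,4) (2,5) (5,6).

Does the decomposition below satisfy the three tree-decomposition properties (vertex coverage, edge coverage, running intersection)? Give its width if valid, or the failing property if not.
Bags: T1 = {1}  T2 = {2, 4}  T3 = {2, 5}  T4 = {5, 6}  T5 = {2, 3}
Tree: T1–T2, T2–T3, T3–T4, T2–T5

No — edge (4,1) lies in no bag.

A tree decomposition must satisfy three properties: every vertex lies in some bag; for every edge, both endpoints lie together in some bag; and for every vertex, the bags containing it form a connected subtree. Here edge (4,1) lies in no bag, so the decomposition is invalid.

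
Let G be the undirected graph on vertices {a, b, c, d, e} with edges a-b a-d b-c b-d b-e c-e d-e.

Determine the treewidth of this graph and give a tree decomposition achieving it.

The largest bag has 3 vertices, giving width 2; this decomposition certifies tw(G) ≤ 2. Conversely, {b, d, e} is a clique of size 3, and the vertices of any clique must share a bag in every tree decomposition; so some bag has ≥ 3 vertices and tw(G) ≥ 2. Combining the bounds, tw(G) = 2.

Treewidth 2.
One optimal decomposition is:
Bags: B1 = {b, c, e}  B2 = {b, d, e}  B3 = {a, b, d}
Tree: B1–B2, B2–B3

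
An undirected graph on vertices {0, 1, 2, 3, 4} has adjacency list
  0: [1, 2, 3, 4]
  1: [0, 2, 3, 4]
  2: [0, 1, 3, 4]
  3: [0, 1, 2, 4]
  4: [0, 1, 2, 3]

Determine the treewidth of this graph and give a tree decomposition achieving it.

A single bag containing all 5 vertices is trivially a valid decomposition of width 4. For the lower bound, the 5 vertices {0, 1, 2, 3, 4} are pairwise adjacent, and any tree decomposition puts a clique entirely inside one bag — forcing width ≥ 4. The upper and lower bounds meet at 4, so that is the treewidth.

Treewidth 4.
Bags: B1 = {0, 1, 2, 3, 4}
Tree: (single bag)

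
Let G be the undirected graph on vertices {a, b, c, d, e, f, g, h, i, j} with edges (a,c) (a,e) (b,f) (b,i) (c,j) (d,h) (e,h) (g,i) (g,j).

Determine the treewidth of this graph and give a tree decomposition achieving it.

The largest bag has 2 vertices, giving width 1; this decomposition certifies tw(G) ≤ 1. G has an edge, so its treewidth is at least 1. The upper and lower bounds meet at 1, so that is the treewidth.

Treewidth 1.
One such decomposition:
Bags: B1 = {d, h}  B2 = {e, h}  B3 = {a, e}  B4 = {a, c}  B5 = {c, j}  B6 = {g, j}  B7 = {g, i}  B8 = {b, i}  B9 = {b, f}
Tree: B1–B2, B2–B3, B3–B4, B4–B5, B5–B6, B6–B7, B7–B8, B8–B9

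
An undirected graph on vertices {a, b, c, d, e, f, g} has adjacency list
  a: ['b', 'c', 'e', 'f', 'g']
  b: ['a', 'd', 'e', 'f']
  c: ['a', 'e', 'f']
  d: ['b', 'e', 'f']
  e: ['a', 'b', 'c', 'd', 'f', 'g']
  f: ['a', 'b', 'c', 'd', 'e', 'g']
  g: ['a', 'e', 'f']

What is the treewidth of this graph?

A width-3 tree decomposition is:
Bags: B1 = {a, b, e, f}  B2 = {a, c, e, f}  B3 = {a, e, f, g}  B4 = {b, d, e, f}
Tree: B1–B2, B1–B3, B1–B4
Every bag has size at most 4, so the width is 4 − 1 = 3 and tw(G) ≤ 3. On the other hand G contains the 4-clique {b, d, e, f}. A clique must lie in a single bag of any decomposition, so no decomposition can have width below 3. Combining the bounds, tw(G) = 3.

3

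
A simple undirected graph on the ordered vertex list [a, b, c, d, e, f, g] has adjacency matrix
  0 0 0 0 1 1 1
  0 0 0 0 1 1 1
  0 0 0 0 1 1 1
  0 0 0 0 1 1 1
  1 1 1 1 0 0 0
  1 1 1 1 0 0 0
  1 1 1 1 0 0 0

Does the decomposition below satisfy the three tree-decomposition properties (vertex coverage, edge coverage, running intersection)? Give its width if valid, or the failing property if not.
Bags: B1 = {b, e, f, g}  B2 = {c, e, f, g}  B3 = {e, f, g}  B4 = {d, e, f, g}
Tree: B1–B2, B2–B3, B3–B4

No — vertex a appears in no bag.

A tree decomposition must satisfy three properties: every vertex lies in some bag; for every edge, both endpoints lie together in some bag; and for every vertex, the bags containing it form a connected subtree. Here vertex a appears in no bag, so the decomposition is invalid.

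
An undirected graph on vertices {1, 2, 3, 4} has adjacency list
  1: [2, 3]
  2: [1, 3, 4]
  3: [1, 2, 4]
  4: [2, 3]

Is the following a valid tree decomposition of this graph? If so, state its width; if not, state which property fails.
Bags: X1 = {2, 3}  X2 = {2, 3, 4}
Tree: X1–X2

A tree decomposition must satisfy three properties: every vertex lies in some bag; for every edge, both endpoints lie together in some bag; and for every vertex, the bags containing it form a connected subtree. Here vertex 1 appears in no bag, so the decomposition is invalid.

No — vertex 1 appears in no bag.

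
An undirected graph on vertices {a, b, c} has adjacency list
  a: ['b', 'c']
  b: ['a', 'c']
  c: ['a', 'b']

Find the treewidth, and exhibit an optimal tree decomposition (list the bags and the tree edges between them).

A single bag containing all 3 vertices is trivially a valid decomposition of width 2. Conversely, {a, b, c} is a clique of size 3, and the vertices of any clique must share a bag in every tree decomposition; so some bag has ≥ 3 vertices and tw(G) ≥ 2. The upper and lower bounds meet at 2, so that is the treewidth.

Treewidth 2.
One optimal decomposition is:
Bags: B1 = {a, b, c}
Tree: (single bag)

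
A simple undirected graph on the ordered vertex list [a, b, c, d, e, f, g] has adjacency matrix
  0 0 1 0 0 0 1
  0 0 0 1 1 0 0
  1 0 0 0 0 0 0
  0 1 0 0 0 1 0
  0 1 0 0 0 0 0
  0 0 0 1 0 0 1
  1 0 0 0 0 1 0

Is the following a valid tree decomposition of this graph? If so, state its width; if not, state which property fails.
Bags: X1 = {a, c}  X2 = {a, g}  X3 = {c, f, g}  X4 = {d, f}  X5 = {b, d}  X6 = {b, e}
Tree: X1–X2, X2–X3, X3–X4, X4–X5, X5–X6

A tree decomposition must satisfy three properties: every vertex lies in some bag; for every edge, both endpoints lie together in some bag; and for every vertex, the bags containing it form a connected subtree. Here bags containing vertex c are not connected in the tree, so the decomposition is invalid.

No — bags containing vertex c are not connected in the tree.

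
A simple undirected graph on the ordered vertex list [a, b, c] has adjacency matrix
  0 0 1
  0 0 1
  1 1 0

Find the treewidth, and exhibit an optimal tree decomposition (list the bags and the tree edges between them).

Each bag holds 2 vertices, so the decomposition has width 1, which upper-bounds the treewidth. G has an edge, so its treewidth is at least 1. Hence tw(G) = 1 exactly.

Treewidth 1.
Bags: B1 = {b, c}  B2 = {a, c}
Tree: B1–B2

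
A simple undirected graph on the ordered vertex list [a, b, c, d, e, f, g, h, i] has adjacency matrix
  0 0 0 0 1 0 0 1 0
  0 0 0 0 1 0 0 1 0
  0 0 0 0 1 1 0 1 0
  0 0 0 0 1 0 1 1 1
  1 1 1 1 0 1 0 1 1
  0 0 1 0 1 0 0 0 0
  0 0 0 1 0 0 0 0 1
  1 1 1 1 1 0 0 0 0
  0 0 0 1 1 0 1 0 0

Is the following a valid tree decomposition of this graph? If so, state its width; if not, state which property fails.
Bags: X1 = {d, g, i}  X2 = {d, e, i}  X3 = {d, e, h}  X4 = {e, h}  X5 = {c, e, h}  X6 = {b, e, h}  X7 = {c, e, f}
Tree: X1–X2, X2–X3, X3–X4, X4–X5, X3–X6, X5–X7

No — vertex a appears in no bag.

A tree decomposition must satisfy three properties: every vertex lies in some bag; for every edge, both endpoints lie together in some bag; and for every vertex, the bags containing it form a connected subtree. Here vertex a appears in no bag, so the decomposition is invalid.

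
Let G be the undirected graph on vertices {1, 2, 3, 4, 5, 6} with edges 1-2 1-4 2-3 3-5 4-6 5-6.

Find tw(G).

A width-2 tree decomposition is:
Bags: B1 = {1, 4, 6}  B2 = {1, 2, 6}  B3 = {2, 3, 6}  B4 = {3, 5, 6}
Tree: B1–B2, B2–B3, B3–B4
The largest bag has 3 vertices, giving width 2; this decomposition certifies tw(G) ≤ 2. For the lower bound, G contains the cycle 6–4–1–2–3–5–6, so G is not a forest; only forests have treewidth ≤ 1, hence tw(G) ≥ 2. Hence tw(G) = 2 exactly.

2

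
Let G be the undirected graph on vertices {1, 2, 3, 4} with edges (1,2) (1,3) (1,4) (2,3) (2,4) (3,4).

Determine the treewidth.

A width-3 tree decomposition is:
Bags: B1 = {1, 2, 3, 4}
Tree: (single bag)
With just one bag of size 4, the width is 4 − 1 = 3, so tw(G) ≤ 3. On the other hand G contains the 4-clique {1, 2, 3, 4}. A clique must lie in a single bag of any decomposition, so no decomposition can have width below 3. Combining the bounds, tw(G) = 3.

3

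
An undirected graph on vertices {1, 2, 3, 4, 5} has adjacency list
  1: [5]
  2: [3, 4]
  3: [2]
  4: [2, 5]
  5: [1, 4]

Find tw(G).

A width-1 tree decomposition is:
Bags: B1 = {2, 4}  B2 = {4, 5}  B3 = {2, 3}  B4 = {1, 5}
Tree: B1–B2, B1–B3, B2–B4
Every bag has size at most 2, so the width is 2 − 1 = 1 and tw(G) ≤ 1. Any graph with an edge has treewidth ≥ 1, and G has the edge 4–2. Therefore the treewidth is 1.

1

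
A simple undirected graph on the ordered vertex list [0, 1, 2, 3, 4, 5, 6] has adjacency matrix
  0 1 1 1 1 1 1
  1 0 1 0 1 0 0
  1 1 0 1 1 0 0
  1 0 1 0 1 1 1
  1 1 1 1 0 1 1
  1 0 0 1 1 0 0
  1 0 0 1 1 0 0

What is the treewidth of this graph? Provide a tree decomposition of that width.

Treewidth 3.
Bags: B1 = {0, 3, 4, 5}  B2 = {0, 2, 3, 4}  B3 = {0, 1, 2, 4}  B4 = {0, 3, 4, 6}
Tree: B1–B2, B2–B3, B1–B4

Each bag holds 4 vertices, so the decomposition has width 3, which upper-bounds the treewidth. Conversely, {0, 1, 2, 4} is a clique of size 4, and the vertices of any clique must share a bag in every tree decomposition; so some bag has ≥ 4 vertices and tw(G) ≥ 3. The upper and lower bounds meet at 3, so that is the treewidth.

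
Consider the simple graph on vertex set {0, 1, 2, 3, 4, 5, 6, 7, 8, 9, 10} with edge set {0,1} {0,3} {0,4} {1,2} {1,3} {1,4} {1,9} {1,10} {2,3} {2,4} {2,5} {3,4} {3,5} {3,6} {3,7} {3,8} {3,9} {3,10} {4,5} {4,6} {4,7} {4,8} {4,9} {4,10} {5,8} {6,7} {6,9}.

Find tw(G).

A width-3 tree decomposition is:
Bags: B1 = {2, 3, 4, 5}  B2 = {1, 2, 3, 4}  B3 = {1, 3, 4, 10}  B4 = {3, 4, 5, 8}  B5 = {1, 3, 4, 9}  B6 = {3, 4, 6, 9}  B7 = {3, 4, 6, 7}  B8 = {0, 1, 3, 4}
Tree: B1–B2, B2–B3, B1–B4, B3–B5, B5–B6, B6–B7, B5–B8
The largest bag has 4 vertices, giving width 3; this decomposition certifies tw(G) ≤ 3. Conversely, {0, 1, 3, 4} is a clique of size 4, and the vertices of any clique must share a bag in every tree decomposition; so some bag has ≥ 4 vertices and tw(G) ≥ 3. Therefore the treewidth is 3.

3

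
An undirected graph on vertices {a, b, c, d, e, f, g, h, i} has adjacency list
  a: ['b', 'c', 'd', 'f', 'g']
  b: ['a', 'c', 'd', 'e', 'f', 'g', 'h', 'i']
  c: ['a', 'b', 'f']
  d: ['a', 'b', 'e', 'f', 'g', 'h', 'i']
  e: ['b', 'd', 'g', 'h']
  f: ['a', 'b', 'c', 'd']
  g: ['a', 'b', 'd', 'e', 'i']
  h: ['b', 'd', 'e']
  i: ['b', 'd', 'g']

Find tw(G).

A width-3 tree decomposition is:
Bags: B1 = {b, d, e, g}  B2 = {a, b, d, g}  B3 = {a, b, d, f}  B4 = {b, d, g, i}  B5 = {a, b, c, f}  B6 = {b, d, e, h}
Tree: B1–B2, B2–B3, B2–B4, B3–B5, B1–B6
Every bag has size at most 4, so the width is 4 − 1 = 3 and tw(G) ≤ 3. For the lower bound, the 4 vertices {b, d, e, g} are pairwise adjacent, and any tree decomposition puts a clique entirely inside one bag — forcing width ≥ 3. Combining the bounds, tw(G) = 3.

3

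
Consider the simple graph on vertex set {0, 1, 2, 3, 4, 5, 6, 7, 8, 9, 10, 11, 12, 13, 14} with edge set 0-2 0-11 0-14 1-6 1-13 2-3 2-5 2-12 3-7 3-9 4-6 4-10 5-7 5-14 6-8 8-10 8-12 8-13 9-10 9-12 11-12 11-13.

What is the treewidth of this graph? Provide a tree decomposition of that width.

Treewidth 3.
Bags: B1 = {1, 4, 6, 10}  B2 = {1, 6, 8, 10}  B3 = {1, 8, 10, 13}  B4 = {8, 9, 10, 13}  B5 = {8, 9, 12, 13}  B6 = {9, 11, 12, 13}  B7 = {3, 9, 11, 12}  B8 = {2, 3, 11, 12}  B9 = {0, 2, 3, 11}  B10 = {0, 2, 3, 7}  B11 = {0, 2, 5, 7}  B12 = {0, 5, 7, 14}
Tree: B1–B2, B2–B3, B3–B4, B4–B5, B5–B6, B6–B7, B7–B8, B8–B9, B9–B10, B10–B11, B11–B12

The largest bag has 4 vertices, giving width 3; this decomposition certifies tw(G) ≤ 3. For the lower bound: the 4 vertex sets {1,4,6}, {10}, {8}, {9,11,12,13} are disjoint, each induces a connected subgraph, and every pair is joined by at least one edge of G. Contracting each set to a single vertex therefore yields K_{4} as a minor, and since treewidth is minor-monotone, tw(G) ≥ tw(K_{4}) = 3. Combining the bounds, tw(G) = 3.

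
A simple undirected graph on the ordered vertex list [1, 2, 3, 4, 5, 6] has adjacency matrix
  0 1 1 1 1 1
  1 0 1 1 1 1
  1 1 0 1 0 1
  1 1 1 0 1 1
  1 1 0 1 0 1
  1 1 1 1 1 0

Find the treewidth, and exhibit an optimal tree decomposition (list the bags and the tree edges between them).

The largest bag has 5 vertices, giving width 4; this decomposition certifies tw(G) ≤ 4. For the lower bound, the 5 vertices {1, 2, 3, 4, 6} are pairwise adjacent, and any tree decomposition puts a clique entirely inside one bag — forcing width ≥ 4. The upper and lower bounds meet at 4, so that is the treewidth.

Treewidth 4.
Bags: B1 = {1, 2, 3, 4, 6}  B2 = {1, 2, 4, 5, 6}
Tree: B1–B2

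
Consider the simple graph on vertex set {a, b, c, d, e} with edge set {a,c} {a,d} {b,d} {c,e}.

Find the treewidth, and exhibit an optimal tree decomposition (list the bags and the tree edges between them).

Treewidth 1.
Bags: B1 = {b, d}  B2 = {a, d}  B3 = {a, c}  B4 = {c, e}
Tree: B1–B2, B2–B3, B3–B4

Every bag has size at most 2, so the width is 2 − 1 = 1 and tw(G) ≤ 1. Since G has at least one edge (e.g. b–d), it is not an edgeless graph, so tw(G) ≥ 1. The upper and lower bounds meet at 1, so that is the treewidth.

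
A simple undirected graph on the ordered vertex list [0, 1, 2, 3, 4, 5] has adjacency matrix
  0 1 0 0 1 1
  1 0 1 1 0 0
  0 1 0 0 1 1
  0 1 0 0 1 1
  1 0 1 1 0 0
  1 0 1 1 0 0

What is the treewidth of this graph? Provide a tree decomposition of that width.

Each bag holds 4 vertices, so the decomposition has width 3, which upper-bounds the treewidth. For the lower bound: the 4 vertex sets {2,5}, {0,4}, {1}, {3} are disjoint, each induces a connected subgraph, and every pair is joined by at least one edge of G. Contracting each set to a single vertex therefore yields K_{4} as a minor, and since treewidth is minor-monotone, tw(G) ≥ tw(K_{4}) = 3. The upper and lower bounds meet at 3, so that is the treewidth.

Treewidth 3.
One such decomposition:
Bags: B1 = {1, 2, 4, 5}  B2 = {0, 1, 4, 5}  B3 = {1, 3, 4, 5}
Tree: B1–B2, B2–B3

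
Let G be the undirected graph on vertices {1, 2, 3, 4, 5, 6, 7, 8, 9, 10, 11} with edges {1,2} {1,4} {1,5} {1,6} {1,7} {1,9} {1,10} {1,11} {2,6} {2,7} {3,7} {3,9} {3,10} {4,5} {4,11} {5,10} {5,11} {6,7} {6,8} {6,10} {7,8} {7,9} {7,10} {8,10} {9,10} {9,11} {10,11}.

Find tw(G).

3

A width-3 tree decomposition is:
Bags: B1 = {1, 9, 10, 11}  B2 = {1, 7, 9, 10}  B3 = {3, 7, 9, 10}  B4 = {1, 5, 10, 11}  B5 = {1, 6, 7, 10}  B6 = {1, 4, 5, 11}  B7 = {1, 2, 6, 7}  B8 = {6, 7, 8, 10}
Tree: B1–B2, B2–B3, B1–B4, B2–B5, B4–B6, B5–B7, B5–B8
Each bag holds 4 vertices, so the decomposition has width 3, which upper-bounds the treewidth. On the other hand G contains the 4-clique {6, 7, 8, 10}. A clique must lie in a single bag of any decomposition, so no decomposition can have width below 3. Therefore the treewidth is 3.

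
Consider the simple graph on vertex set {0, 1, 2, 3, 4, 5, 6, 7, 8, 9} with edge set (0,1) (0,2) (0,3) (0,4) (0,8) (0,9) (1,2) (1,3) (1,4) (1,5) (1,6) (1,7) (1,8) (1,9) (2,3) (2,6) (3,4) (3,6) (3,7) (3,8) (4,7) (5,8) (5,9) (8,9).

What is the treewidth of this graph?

3

A width-3 tree decomposition is:
Bags: B1 = {0, 1, 3, 8}  B2 = {0, 1, 3, 4}  B3 = {0, 1, 8, 9}  B4 = {1, 5, 8, 9}  B5 = {0, 1, 2, 3}  B6 = {1, 3, 4, 7}  B7 = {1, 2, 3, 6}
Tree: B1–B2, B1–B3, B3–B4, B2–B5, B2–B6, B5–B7
Every bag has size at most 4, so the width is 4 − 1 = 3 and tw(G) ≤ 3. On the other hand G contains the 4-clique {0, 1, 8, 9}. A clique must lie in a single bag of any decomposition, so no decomposition can have width below 3. The upper and lower bounds meet at 3, so that is the treewidth.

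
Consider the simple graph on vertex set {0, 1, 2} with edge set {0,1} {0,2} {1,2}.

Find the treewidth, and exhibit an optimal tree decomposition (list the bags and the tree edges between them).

A single bag containing all 3 vertices is trivially a valid decomposition of width 2. For the lower bound, the 3 vertices {0, 1, 2} are pairwise adjacent, and any tree decomposition puts a clique entirely inside one bag — forcing width ≥ 2. The upper and lower bounds meet at 2, so that is the treewidth.

Treewidth 2.
One such decomposition:
Bags: B1 = {0, 1, 2}
Tree: (single bag)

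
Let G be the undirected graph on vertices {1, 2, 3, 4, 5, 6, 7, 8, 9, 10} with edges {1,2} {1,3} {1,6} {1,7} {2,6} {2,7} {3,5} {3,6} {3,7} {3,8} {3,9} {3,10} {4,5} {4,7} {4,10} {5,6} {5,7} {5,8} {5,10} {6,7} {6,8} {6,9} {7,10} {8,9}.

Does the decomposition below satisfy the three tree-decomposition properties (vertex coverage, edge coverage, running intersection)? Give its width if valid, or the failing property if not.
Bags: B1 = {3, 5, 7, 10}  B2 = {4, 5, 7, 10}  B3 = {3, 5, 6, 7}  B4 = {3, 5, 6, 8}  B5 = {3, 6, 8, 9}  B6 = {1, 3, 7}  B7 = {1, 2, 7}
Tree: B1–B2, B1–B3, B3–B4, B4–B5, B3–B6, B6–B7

A tree decomposition must satisfy three properties: every vertex lies in some bag; for every edge, both endpoints lie together in some bag; and for every vertex, the bags containing it form a connected subtree. Here edge (6,1) lies in no bag, so the decomposition is invalid.

No — edge (6,1) lies in no bag.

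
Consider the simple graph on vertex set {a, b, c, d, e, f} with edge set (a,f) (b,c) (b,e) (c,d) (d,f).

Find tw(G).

1

A width-1 tree decomposition is:
Bags: B1 = {a, f}  B2 = {d, f}  B3 = {c, d}  B4 = {b, c}  B5 = {b, e}
Tree: B1–B2, B2–B3, B3–B4, B4–B5
Each bag holds 2 vertices, so the decomposition has width 1, which upper-bounds the treewidth. G has an edge, so its treewidth is at least 1. The upper and lower bounds meet at 1, so that is the treewidth.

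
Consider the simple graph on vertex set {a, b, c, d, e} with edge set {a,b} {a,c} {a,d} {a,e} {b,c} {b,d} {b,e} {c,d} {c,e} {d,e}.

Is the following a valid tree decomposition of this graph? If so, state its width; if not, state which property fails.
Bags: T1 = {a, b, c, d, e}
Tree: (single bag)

Yes; width 4.

Vertex coverage: the bags together contain {a, b, c, d, e}, the full vertex set. Edge coverage: each edge of G has both endpoints in at least one bag. Running intersection: for every vertex, the bags containing it form a connected subtree. All three properties hold, so this is a valid tree decomposition of width max|bag| − 1 = 4, and hence tw(G) ≤ 4.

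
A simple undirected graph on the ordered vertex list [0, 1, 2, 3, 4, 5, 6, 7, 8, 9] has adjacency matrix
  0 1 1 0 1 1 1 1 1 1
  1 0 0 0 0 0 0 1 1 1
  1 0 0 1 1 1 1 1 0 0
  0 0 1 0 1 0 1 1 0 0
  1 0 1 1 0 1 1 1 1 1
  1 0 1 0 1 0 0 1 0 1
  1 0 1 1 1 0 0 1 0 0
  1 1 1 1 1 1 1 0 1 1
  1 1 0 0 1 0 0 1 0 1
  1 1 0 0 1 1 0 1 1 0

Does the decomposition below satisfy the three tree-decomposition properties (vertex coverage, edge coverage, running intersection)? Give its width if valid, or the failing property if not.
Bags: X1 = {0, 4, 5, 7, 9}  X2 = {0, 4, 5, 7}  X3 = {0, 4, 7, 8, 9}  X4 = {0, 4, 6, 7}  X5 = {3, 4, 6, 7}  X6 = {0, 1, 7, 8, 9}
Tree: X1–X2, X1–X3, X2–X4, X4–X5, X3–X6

A tree decomposition must satisfy three properties: every vertex lies in some bag; for every edge, both endpoints lie together in some bag; and for every vertex, the bags containing it form a connected subtree. Here vertex 2 appears in no bag, so the decomposition is invalid.

No — vertex 2 appears in no bag.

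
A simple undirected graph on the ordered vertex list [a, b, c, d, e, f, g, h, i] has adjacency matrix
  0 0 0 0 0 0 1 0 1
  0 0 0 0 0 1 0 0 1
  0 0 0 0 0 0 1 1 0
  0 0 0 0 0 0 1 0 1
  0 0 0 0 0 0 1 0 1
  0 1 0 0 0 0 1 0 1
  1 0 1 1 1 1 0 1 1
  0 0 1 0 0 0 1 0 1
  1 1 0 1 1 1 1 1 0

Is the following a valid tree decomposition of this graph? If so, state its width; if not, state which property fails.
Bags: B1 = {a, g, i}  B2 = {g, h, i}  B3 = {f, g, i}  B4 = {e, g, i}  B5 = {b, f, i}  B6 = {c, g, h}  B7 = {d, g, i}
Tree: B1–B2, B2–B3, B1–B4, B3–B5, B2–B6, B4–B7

Checking the three conditions: (i) the bags cover all of {a, b, c, d, e, f, g, h, i}; (ii) for each edge, some bag contains both endpoints; (iii) the bags containing any fixed vertex form a subtree. All hold, so the decomposition is valid with width 3 − 1 = 2.

Yes; width 2.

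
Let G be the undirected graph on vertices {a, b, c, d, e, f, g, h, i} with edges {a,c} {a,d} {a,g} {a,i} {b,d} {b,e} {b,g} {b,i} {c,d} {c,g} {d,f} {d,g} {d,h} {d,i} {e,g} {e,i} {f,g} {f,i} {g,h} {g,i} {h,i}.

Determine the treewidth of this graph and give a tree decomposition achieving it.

The largest bag has 4 vertices, giving width 3; this decomposition certifies tw(G) ≤ 3. For the lower bound, the 4 vertices {a, c, d, g} are pairwise adjacent, and any tree decomposition puts a clique entirely inside one bag — forcing width ≥ 3. Combining the bounds, tw(G) = 3.

Treewidth 3.
One such decomposition:
Bags: B1 = {b, d, g, i}  B2 = {d, f, g, i}  B3 = {b, e, g, i}  B4 = {a, d, g, i}  B5 = {d, g, h, i}  B6 = {a, c, d, g}
Tree: B1–B2, B1–B3, B2–B4, B1–B5, B4–B6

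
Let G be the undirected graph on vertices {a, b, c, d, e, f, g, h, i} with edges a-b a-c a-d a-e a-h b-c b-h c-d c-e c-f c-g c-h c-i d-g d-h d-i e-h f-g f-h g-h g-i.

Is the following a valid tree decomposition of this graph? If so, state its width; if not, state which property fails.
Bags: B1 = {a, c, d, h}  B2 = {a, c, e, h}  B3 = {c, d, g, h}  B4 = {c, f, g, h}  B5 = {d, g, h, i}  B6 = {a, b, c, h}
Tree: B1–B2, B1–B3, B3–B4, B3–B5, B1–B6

No — edge (c,i) lies in no bag.

A tree decomposition must satisfy three properties: every vertex lies in some bag; for every edge, both endpoints lie together in some bag; and for every vertex, the bags containing it form a connected subtree. Here edge (c,i) lies in no bag, so the decomposition is invalid.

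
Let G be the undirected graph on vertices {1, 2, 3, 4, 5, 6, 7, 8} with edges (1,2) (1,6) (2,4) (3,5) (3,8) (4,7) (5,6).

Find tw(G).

1

A width-1 tree decomposition is:
Bags: B1 = {3, 8}  B2 = {3, 5}  B3 = {5, 6}  B4 = {1, 6}  B5 = {1, 2}  B6 = {2, 4}  B7 = {4, 7}
Tree: B1–B2, B2–B3, B3–B4, B4–B5, B5–B6, B6–B7
The largest bag has 2 vertices, giving width 1; this decomposition certifies tw(G) ≤ 1. Any graph with an edge has treewidth ≥ 1, and G has the edge 8–3. Hence tw(G) = 1 exactly.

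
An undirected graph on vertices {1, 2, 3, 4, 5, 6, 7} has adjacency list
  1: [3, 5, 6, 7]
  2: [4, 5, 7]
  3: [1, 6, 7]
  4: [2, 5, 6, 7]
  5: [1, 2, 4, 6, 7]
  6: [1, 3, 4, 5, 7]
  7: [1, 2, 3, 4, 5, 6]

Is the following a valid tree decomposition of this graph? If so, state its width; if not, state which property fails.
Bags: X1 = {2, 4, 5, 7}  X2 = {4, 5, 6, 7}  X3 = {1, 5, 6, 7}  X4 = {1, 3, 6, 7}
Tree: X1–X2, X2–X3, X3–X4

Vertex coverage: the bags together contain {1, 2, 3, 4, 5, 6, 7}, the full vertex set. Edge coverage: each edge of G has both endpoints in at least one bag. Running intersection: for every vertex, the bags containing it form a connected subtree. All three properties hold, so this is a valid tree decomposition of width max|bag| − 1 = 3, and hence tw(G) ≤ 3.

Yes; width 3.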